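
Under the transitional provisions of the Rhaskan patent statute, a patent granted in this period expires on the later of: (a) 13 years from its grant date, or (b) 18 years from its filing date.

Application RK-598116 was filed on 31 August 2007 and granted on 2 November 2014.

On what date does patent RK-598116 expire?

(a) grant + 13 years → 2 November 2027.
(b) filing + 18 years → 31 August 2025.
Later of the two: 2 November 2027.

November 2, 2027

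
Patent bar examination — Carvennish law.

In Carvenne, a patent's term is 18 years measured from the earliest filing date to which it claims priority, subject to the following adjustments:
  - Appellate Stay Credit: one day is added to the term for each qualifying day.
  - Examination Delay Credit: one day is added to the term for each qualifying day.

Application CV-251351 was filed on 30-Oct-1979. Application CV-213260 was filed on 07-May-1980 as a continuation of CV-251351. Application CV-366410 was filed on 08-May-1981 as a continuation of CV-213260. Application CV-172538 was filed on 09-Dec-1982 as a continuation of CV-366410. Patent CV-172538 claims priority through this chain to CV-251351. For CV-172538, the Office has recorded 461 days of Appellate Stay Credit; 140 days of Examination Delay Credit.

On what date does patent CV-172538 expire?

June 23, 1999

Earliest priority filing: 30 October 1979.
Base term: 30 October 1979 + 18 years → 30 October 1997.
Appellate Stay Credit: +461 days → 3 February 1999.
Examination Delay Credit: +140 days → 23 June 1999.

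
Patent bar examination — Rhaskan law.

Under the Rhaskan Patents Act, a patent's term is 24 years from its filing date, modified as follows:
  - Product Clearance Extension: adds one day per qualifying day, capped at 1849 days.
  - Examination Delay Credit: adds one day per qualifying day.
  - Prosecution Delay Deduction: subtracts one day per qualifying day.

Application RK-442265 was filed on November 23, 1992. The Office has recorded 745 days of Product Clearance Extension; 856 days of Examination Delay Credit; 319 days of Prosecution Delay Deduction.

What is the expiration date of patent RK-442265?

Base term: filing date + 24 years → 23 November 2016.
Product Clearance Extension: 745 days (within the 1849-day cap) → +745 days → 8 December 2018.
Examination Delay Credit: +856 days → 12 April 2021.
Prosecution Delay Deduction: −319 days → 28 May 2020.

2020-05-28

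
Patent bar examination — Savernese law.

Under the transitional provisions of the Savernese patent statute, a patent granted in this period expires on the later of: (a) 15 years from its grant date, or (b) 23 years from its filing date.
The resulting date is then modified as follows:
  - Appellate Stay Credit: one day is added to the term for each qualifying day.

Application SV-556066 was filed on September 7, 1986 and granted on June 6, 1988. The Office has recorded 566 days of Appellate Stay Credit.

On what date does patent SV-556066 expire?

(a) grant + 15 years → 6 June 2003.
(b) filing + 23 years → 7 September 2009.
Later of the two: 7 September 2009.
Appellate Stay Credit: +566 days → 27 March 2011.

March 27, 2011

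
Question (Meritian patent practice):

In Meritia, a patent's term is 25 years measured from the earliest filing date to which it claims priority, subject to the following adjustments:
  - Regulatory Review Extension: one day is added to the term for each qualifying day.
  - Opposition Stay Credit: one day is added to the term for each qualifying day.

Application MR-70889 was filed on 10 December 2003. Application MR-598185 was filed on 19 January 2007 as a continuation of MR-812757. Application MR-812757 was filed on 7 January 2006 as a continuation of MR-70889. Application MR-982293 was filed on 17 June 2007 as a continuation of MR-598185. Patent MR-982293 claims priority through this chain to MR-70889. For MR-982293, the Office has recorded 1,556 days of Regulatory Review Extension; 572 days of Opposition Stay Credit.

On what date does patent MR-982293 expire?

Earliest priority filing: 10 December 2003.
Base term: 10 December 2003 + 25 years → 10 December 2028.
Regulatory Review Extension: +1556 days → 15 March 2033.
Opposition Stay Credit: +572 days → 8 October 2034.

October 8, 2034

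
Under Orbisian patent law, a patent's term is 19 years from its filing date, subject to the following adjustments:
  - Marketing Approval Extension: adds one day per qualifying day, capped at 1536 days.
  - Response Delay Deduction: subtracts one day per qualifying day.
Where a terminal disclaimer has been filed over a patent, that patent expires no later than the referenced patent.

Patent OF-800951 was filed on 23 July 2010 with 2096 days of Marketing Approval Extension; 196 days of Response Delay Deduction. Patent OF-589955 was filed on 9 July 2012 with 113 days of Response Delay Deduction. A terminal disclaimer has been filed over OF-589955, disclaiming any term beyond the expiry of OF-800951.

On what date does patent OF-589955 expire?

Natural term of OF-589955:
  Base: filing + 19 years → 9 July 2031.
  Response Delay Deduction: −113 days → 18 March 2031.
Expiry of referenced patent OF-800951:
  Base: filing + 19 years → 23 July 2029.
  Marketing Approval Extension: 2096 days claimed exceeds the 1536-day cap, so +1536 days → 6 October 2033.
  Response Delay Deduction: −196 days → 24 March 2033.
Terminal disclaimer: OF-589955 expires on the earlier of 18 March 2031 and 24 March 2033.

March 18, 2031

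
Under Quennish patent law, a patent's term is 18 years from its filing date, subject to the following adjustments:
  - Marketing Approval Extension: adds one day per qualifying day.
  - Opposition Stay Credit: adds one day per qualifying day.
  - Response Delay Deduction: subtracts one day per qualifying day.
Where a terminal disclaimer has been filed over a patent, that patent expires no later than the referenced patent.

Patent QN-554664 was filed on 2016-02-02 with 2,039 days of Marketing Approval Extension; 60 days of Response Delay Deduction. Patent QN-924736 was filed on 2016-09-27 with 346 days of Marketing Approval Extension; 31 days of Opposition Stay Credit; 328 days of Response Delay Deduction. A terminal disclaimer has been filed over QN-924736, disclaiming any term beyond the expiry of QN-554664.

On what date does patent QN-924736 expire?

2034-11-15

Natural term of QN-924736:
  Base: filing + 18 years → 27 September 2034.
  Marketing Approval Extension: +346 days → 8 September 2035.
  Opposition Stay Credit: +31 days → 9 October 2035.
  Response Delay Deduction: −328 days → 15 November 2034.
Expiry of referenced patent QN-554664:
  Base: filing + 18 years → 2 February 2034.
  Marketing Approval Extension: +2039 days → 3 September 2039.
  Response Delay Deduction: −60 days → 5 July 2039.
Terminal disclaimer: QN-924736 expires on the earlier of 15 November 2034 and 5 July 2039.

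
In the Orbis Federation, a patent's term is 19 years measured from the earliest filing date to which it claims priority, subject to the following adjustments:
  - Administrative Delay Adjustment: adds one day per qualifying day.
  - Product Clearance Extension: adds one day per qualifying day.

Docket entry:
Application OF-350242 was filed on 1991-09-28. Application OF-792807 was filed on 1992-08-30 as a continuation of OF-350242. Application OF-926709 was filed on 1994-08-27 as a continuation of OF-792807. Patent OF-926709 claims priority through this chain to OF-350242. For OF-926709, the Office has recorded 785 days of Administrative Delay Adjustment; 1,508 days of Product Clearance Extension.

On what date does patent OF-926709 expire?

2017-01-07

Earliest priority filing: 28 September 1991.
Base term: 28 September 1991 + 19 years → 28 September 2010.
Administrative Delay Adjustment: +785 days → 21 November 2012.
Product Clearance Extension: +1508 days → 7 January 2017.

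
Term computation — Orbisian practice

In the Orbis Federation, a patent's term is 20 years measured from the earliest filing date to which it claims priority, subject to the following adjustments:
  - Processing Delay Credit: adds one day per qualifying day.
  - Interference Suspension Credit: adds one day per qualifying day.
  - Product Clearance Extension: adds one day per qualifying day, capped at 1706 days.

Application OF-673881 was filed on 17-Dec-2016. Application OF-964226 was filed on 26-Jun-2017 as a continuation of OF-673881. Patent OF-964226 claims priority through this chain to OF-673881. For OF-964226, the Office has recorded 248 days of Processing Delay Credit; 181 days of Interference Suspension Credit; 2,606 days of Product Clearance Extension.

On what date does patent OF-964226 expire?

October 22, 2042

Earliest priority filing: 17 December 2016.
Base term: 17 December 2016 + 20 years → 17 December 2036.
Processing Delay Credit: +248 days → 22 August 2037.
Interference Suspension Credit: +181 days → 19 February 2038.
Product Clearance Extension: 2606 days claimed exceeds the 1706-day cap, so +1706 days → 22 October 2042.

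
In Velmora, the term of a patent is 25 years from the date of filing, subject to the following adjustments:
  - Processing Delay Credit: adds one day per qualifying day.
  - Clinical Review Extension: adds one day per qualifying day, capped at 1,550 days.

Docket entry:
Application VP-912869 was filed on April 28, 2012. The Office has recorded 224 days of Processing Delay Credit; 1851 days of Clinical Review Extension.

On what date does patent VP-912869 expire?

March 7, 2042

Base term: filing date + 25 years → 28 April 2037.
Processing Delay Credit: +224 days → 8 December 2037.
Clinical Review Extension: 1851 days claimed exceeds the 1550-day cap, so +1550 days → 7 March 2042.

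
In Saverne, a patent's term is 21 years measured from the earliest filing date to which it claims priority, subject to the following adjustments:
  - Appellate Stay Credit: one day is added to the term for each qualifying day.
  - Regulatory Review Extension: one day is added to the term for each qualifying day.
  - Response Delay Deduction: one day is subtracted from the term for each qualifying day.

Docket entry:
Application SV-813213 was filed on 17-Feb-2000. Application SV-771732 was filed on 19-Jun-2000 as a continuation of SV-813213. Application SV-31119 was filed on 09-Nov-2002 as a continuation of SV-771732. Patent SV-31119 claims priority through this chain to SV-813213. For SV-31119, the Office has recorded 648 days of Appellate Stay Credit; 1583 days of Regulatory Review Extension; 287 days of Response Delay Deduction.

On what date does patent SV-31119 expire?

June 15, 2026

Earliest priority filing: 17 February 2000.
Base term: 17 February 2000 + 21 years → 17 February 2021.
Appellate Stay Credit: +648 days → 27 November 2022.
Regulatory Review Extension: +1583 days → 29 March 2027.
Response Delay Deduction: −287 days → 15 June 2026.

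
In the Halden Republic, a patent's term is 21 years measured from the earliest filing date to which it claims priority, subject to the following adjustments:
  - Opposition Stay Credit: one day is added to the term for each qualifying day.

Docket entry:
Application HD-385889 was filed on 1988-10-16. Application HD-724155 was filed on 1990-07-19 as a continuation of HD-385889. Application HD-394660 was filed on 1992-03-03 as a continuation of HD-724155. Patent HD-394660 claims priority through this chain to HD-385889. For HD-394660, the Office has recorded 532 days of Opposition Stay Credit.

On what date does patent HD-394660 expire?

April 1, 2011

Earliest priority filing: 16 October 1988.
Base term: 16 October 1988 + 21 years → 16 October 2009.
Opposition Stay Credit: +532 days → 1 April 2011.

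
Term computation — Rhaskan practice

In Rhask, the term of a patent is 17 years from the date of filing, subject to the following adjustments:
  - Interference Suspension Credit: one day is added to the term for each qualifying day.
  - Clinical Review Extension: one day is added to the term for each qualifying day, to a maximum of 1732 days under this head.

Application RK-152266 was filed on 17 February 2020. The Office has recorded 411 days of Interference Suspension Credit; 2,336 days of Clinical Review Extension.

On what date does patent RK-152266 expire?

Base term: filing date + 17 years → 17 February 2037.
Interference Suspension Credit: +411 days → 4 April 2038.
Clinical Review Extension: 2336 days claimed exceeds the 1732-day cap, so +1732 days → 31 December 2042.

2042-12-31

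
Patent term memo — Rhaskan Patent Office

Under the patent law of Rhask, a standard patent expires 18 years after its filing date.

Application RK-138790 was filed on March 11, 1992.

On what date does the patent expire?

Filing date + 18 years → 11 March 2010.

2010-03-11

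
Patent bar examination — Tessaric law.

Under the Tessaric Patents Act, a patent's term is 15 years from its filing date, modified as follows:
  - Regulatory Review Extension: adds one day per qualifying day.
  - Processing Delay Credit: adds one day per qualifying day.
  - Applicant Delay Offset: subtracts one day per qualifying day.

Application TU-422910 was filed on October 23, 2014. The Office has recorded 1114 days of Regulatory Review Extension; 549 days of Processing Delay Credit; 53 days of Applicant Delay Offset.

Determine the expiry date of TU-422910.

March 21, 2034

Base term: filing date + 15 years → 23 October 2029.
Regulatory Review Extension: +1114 days → 10 November 2032.
Processing Delay Credit: +549 days → 13 May 2034.
Applicant Delay Offset: −53 days → 21 March 2034.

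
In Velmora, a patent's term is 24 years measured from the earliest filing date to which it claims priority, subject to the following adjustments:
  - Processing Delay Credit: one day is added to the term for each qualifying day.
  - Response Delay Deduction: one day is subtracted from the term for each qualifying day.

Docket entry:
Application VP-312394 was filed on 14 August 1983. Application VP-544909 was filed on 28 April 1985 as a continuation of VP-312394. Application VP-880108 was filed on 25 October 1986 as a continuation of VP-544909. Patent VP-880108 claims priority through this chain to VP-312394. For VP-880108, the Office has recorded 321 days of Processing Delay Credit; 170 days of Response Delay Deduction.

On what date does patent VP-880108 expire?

January 12, 2008

Earliest priority filing: 14 August 1983.
Base term: 14 August 1983 + 24 years → 14 August 2007.
Processing Delay Credit: +321 days → 30 June 2008.
Response Delay Deduction: −170 days → 12 January 2008.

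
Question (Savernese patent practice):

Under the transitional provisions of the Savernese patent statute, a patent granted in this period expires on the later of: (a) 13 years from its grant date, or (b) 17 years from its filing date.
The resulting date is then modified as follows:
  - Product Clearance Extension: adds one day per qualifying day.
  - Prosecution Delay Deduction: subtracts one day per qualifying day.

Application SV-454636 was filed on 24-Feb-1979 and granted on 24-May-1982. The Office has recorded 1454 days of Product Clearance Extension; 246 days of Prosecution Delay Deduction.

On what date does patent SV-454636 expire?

1999-06-16

(a) grant + 13 years → 24 May 1995.
(b) filing + 17 years → 24 February 1996.
Later of the two: 24 February 1996.
Product Clearance Extension: +1454 days → 17 February 2000.
Prosecution Delay Deduction: −246 days → 16 June 1999.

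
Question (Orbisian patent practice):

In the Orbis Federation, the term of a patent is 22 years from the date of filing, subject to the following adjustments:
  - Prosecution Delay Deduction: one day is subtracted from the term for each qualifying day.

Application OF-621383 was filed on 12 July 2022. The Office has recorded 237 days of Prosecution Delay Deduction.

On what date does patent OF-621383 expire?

Base term: filing date + 22 years → 12 July 2044.
Prosecution Delay Deduction: −237 days → 18 November 2043.

November 18, 2043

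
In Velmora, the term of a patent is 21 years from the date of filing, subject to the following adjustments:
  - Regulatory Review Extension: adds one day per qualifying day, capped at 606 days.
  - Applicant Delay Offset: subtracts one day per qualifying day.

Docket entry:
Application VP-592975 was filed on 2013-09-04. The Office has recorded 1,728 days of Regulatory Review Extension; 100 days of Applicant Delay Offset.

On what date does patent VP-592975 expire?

Base term: filing date + 21 years → 4 September 2034.
Regulatory Review Extension: 1728 days claimed exceeds the 606-day cap, so +606 days → 2 May 2036.
Applicant Delay Offset: −100 days → 23 January 2036.

2036-01-23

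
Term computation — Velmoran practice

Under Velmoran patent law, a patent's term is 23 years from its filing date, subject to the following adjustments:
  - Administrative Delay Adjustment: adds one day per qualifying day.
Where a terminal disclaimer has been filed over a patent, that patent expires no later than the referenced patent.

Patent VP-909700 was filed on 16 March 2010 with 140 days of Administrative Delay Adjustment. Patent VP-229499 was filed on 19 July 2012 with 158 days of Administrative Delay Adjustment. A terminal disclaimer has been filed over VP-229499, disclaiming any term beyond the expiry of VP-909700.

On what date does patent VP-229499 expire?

August 3, 2033

Natural term of VP-229499:
  Base: filing + 23 years → 19 July 2035.
  Administrative Delay Adjustment: +158 days → 24 December 2035.
Expiry of referenced patent VP-909700:
  Base: filing + 23 years → 16 March 2033.
  Administrative Delay Adjustment: +140 days → 3 August 2033.
Terminal disclaimer: VP-229499 expires on the earlier of 24 December 2035 and 3 August 2033.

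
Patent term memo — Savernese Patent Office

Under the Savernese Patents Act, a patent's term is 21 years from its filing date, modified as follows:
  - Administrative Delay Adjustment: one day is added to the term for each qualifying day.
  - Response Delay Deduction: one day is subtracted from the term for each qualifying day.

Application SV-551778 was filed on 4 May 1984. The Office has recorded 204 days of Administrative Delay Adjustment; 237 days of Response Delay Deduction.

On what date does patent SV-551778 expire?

April 1, 2005

Base term: filing date + 21 years → 4 May 2005.
Administrative Delay Adjustment: +204 days → 24 November 2005.
Response Delay Deduction: −237 days → 1 April 2005.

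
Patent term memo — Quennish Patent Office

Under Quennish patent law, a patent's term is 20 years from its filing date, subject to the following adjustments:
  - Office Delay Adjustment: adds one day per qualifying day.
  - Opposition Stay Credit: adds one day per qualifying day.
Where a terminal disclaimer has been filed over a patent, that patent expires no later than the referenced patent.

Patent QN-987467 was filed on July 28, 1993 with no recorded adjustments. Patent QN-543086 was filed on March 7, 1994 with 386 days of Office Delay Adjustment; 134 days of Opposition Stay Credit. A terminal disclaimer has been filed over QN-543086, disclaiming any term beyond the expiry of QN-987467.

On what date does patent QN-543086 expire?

Natural term of QN-543086:
  Base: filing + 20 years → 7 March 2014.
  Office Delay Adjustment: +386 days → 28 March 2015.
  Opposition Stay Credit: +134 days → 9 August 2015.
Expiry of referenced patent QN-987467:
  Base: filing + 20 years → 28 July 2013.
Terminal disclaimer: QN-543086 expires on the earlier of 9 August 2015 and 28 July 2013.

July 28, 2013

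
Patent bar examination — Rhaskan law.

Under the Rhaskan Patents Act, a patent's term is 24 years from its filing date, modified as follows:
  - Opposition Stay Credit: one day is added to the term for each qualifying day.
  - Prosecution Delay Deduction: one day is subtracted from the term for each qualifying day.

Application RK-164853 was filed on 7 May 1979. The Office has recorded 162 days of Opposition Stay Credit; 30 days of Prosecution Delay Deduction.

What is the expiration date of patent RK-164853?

2003-09-16

Base term: filing date + 24 years → 7 May 2003.
Opposition Stay Credit: +162 days → 16 October 2003.
Prosecution Delay Deduction: −30 days → 16 September 2003.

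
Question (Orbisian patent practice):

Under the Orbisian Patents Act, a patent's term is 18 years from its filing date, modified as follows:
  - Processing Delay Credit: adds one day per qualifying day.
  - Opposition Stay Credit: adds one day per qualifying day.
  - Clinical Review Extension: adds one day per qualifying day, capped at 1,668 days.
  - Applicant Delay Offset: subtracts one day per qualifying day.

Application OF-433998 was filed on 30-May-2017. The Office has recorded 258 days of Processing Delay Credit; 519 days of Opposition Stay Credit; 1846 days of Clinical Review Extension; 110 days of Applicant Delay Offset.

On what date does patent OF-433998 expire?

Base term: filing date + 18 years → 30 May 2035.
Processing Delay Credit: +258 days → 12 February 2036.
Opposition Stay Credit: +519 days → 15 July 2037.
Clinical Review Extension: 1846 days claimed exceeds the 1668-day cap, so +1668 days → 7 February 2042.
Applicant Delay Offset: −110 days → 20 October 2041.

2041-10-20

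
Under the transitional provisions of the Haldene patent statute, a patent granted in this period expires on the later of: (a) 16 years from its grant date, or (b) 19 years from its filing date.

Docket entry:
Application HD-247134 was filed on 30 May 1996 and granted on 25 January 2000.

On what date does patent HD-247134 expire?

(a) grant + 16 years → 25 January 2016.
(b) filing + 19 years → 30 May 2015.
Later of the two: 25 January 2016.

January 25, 2016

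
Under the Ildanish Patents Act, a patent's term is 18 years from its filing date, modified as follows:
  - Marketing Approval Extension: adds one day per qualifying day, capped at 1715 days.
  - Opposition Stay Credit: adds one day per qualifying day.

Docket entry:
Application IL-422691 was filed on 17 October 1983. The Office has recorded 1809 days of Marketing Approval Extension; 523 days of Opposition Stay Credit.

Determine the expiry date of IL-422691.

December 3, 2007

Base term: filing date + 18 years → 17 October 2001.
Marketing Approval Extension: 1809 days claimed exceeds the 1715-day cap, so +1715 days → 28 June 2006.
Opposition Stay Credit: +523 days → 3 December 2007.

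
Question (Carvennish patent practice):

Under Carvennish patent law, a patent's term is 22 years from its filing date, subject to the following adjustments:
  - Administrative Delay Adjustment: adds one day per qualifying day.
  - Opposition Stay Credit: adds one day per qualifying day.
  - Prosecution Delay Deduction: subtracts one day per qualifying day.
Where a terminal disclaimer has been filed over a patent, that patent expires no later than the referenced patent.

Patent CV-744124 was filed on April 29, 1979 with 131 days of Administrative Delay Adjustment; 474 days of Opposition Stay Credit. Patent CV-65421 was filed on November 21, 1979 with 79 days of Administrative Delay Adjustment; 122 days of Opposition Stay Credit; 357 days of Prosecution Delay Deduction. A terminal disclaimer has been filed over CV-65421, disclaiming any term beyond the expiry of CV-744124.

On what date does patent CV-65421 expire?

June 18, 2001

Natural term of CV-65421:
  Base: filing + 22 years → 21 November 2001.
  Administrative Delay Adjustment: +79 days → 8 February 2002.
  Opposition Stay Credit: +122 days → 10 June 2002.
  Prosecution Delay Deduction: −357 days → 18 June 2001.
Expiry of referenced patent CV-744124:
  Base: filing + 22 years → 29 April 2001.
  Administrative Delay Adjustment: +131 days → 7 September 2001.
  Opposition Stay Credit: +474 days → 25 December 2002.
Terminal disclaimer: CV-65421 expires on the earlier of 18 June 2001 and 25 December 2002.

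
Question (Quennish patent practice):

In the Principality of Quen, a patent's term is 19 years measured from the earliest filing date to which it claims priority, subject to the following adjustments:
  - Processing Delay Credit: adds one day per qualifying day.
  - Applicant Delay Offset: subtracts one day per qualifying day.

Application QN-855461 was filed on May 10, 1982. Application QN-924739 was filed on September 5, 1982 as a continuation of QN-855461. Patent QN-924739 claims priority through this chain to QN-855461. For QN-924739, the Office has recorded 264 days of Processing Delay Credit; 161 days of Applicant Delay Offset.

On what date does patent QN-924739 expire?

August 21, 2001

Earliest priority filing: 10 May 1982.
Base term: 10 May 1982 + 19 years → 10 May 2001.
Processing Delay Credit: +264 days → 29 January 2002.
Applicant Delay Offset: −161 days → 21 August 2001.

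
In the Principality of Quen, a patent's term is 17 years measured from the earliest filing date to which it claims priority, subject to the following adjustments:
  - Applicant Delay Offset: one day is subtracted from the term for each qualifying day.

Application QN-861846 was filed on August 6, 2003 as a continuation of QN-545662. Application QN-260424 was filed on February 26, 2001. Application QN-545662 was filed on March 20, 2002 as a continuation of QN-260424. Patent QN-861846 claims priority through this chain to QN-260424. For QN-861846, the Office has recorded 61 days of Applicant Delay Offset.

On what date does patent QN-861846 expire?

Earliest priority filing: 26 February 2001.
Base term: 26 February 2001 + 17 years → 26 February 2018.
Applicant Delay Offset: −61 days → 27 December 2017.

December 27, 2017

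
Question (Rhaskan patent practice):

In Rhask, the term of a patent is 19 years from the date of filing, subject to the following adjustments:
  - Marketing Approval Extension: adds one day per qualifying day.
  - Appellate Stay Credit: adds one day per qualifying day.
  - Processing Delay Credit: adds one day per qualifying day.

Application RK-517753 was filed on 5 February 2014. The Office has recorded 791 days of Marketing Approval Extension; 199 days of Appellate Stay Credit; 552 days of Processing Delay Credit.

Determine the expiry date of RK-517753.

April 27, 2037

Base term: filing date + 19 years → 5 February 2033.
Marketing Approval Extension: +791 days → 7 April 2035.
Appellate Stay Credit: +199 days → 23 October 2035.
Processing Delay Credit: +552 days → 27 April 2037.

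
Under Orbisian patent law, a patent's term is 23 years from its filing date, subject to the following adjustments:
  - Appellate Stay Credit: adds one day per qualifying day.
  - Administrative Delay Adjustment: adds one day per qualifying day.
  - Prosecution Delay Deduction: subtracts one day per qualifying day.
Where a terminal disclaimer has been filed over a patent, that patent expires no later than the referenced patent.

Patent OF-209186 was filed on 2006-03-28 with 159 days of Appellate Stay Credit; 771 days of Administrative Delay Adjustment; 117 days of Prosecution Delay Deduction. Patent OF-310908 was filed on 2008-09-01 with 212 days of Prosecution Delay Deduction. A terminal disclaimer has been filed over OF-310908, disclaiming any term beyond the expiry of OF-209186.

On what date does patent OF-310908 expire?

Natural term of OF-310908:
  Base: filing + 23 years → 1 September 2031.
  Prosecution Delay Deduction: −212 days → 1 February 2031.
Expiry of referenced patent OF-209186:
  Base: filing + 23 years → 28 March 2029.
  Appellate Stay Credit: +159 days → 3 September 2029.
  Administrative Delay Adjustment: +771 days → 14 October 2031.
  Prosecution Delay Deduction: −117 days → 19 June 2031.
Terminal disclaimer: OF-310908 expires on the earlier of 1 February 2031 and 19 June 2031.

2031-02-01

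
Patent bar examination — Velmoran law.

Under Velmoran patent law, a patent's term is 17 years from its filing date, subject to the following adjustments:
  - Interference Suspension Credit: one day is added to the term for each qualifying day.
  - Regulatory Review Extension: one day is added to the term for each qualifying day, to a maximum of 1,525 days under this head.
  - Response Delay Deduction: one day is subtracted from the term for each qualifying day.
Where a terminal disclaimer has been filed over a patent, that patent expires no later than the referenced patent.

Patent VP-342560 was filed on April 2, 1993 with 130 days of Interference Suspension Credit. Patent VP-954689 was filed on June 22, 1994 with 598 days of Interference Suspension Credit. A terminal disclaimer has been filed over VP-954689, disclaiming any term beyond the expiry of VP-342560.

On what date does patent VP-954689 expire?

August 10, 2010

Natural term of VP-954689:
  Base: filing + 17 years → 22 June 2011.
  Interference Suspension Credit: +598 days → 9 February 2013.
Expiry of referenced patent VP-342560:
  Base: filing + 17 years → 2 April 2010.
  Interference Suspension Credit: +130 days → 10 August 2010.
Terminal disclaimer: VP-954689 expires on the earlier of 9 February 2013 and 10 August 2010.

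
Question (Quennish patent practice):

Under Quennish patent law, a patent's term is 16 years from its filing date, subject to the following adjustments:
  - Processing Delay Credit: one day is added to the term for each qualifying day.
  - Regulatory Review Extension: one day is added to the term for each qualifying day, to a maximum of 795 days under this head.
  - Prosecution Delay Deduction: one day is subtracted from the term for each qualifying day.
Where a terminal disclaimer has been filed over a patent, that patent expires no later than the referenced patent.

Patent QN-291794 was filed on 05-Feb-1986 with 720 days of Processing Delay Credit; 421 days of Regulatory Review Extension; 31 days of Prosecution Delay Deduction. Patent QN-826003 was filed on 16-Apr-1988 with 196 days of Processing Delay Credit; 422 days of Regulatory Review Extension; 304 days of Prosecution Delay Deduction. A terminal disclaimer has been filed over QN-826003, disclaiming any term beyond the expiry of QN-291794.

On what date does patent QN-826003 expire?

Natural term of QN-826003:
  Base: filing + 16 years → 16 April 2004.
  Processing Delay Credit: +196 days → 29 October 2004.
  Regulatory Review Extension: 422 days (within the 795-day cap) → +422 days → 25 December 2005.
  Prosecution Delay Deduction: −304 days → 24 February 2005.
Expiry of referenced patent QN-291794:
  Base: filing + 16 years → 5 February 2002.
  Processing Delay Credit: +720 days → 26 January 2004.
  Regulatory Review Extension: 421 days (within the 795-day cap) → +421 days → 22 March 2005.
  Prosecution Delay Deduction: −31 days → 19 February 2005.
Terminal disclaimer: QN-826003 expires on the earlier of 24 February 2005 and 19 February 2005.

2005-02-19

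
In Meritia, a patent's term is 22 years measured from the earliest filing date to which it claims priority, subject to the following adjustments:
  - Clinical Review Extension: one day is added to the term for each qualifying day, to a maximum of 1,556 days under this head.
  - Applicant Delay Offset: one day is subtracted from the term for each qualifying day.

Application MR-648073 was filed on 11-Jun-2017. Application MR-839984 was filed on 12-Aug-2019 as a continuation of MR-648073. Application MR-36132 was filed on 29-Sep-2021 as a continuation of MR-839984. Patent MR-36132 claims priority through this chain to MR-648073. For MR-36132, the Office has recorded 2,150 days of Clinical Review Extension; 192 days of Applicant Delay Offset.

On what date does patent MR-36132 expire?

March 6, 2043

Earliest priority filing: 11 June 2017.
Base term: 11 June 2017 + 22 years → 11 June 2039.
Clinical Review Extension: 2150 days claimed exceeds the 1556-day cap, so +1556 days → 14 September 2043.
Applicant Delay Offset: −192 days → 6 March 2043.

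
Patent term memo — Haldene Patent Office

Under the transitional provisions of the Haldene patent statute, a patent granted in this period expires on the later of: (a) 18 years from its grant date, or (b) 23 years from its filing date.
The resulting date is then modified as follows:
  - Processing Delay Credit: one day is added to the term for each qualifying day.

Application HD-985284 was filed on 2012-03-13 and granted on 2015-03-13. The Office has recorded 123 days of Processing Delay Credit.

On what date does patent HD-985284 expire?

(a) grant + 18 years → 13 March 2033.
(b) filing + 23 years → 13 March 2035.
Later of the two: 13 March 2035.
Processing Delay Credit: +123 days → 14 July 2035.

July 14, 2035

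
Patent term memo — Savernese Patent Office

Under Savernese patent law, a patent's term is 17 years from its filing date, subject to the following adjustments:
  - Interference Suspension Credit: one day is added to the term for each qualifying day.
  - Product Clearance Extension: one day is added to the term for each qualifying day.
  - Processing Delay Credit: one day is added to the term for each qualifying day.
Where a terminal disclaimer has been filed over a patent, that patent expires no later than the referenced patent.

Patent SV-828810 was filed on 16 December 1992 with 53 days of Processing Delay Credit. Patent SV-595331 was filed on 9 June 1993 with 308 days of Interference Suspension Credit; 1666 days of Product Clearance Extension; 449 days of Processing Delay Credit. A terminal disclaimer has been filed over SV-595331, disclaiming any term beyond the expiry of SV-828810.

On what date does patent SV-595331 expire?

2010-02-07

Natural term of SV-595331:
  Base: filing + 17 years → 9 June 2010.
  Interference Suspension Credit: +308 days → 13 April 2011.
  Product Clearance Extension: +1666 days → 4 November 2015.
  Processing Delay Credit: +449 days → 26 January 2017.
Expiry of referenced patent SV-828810:
  Base: filing + 17 years → 16 December 2009.
  Processing Delay Credit: +53 days → 7 February 2010.
Terminal disclaimer: SV-595331 expires on the earlier of 26 January 2017 and 7 February 2010.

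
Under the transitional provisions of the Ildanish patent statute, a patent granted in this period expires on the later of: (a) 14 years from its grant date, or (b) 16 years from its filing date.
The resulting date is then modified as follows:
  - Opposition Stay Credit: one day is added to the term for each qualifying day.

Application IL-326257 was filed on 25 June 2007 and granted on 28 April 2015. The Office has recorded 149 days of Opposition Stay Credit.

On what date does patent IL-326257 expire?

2029-09-24

(a) grant + 14 years → 28 April 2029.
(b) filing + 16 years → 25 June 2023.
Later of the two: 28 April 2029.
Opposition Stay Credit: +149 days → 24 September 2029.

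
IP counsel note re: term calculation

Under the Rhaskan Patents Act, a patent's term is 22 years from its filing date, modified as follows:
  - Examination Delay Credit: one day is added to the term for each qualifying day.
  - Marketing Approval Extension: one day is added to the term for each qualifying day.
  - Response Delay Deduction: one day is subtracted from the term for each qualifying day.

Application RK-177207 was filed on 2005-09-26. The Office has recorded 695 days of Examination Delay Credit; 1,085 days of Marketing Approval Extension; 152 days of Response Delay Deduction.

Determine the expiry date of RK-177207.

Base term: filing date + 22 years → 26 September 2027.
Examination Delay Credit: +695 days → 21 August 2029.
Marketing Approval Extension: +1085 days → 10 August 2032.
Response Delay Deduction: −152 days → 11 March 2032.

March 11, 2032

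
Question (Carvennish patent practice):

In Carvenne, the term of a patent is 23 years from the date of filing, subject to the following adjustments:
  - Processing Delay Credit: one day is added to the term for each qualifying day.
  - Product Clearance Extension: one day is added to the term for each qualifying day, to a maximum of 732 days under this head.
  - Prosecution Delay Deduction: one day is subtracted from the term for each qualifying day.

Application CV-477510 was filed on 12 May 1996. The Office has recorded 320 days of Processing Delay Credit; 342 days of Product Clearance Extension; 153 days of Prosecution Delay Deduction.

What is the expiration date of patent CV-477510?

Base term: filing date + 23 years → 12 May 2019.
Processing Delay Credit: +320 days → 27 March 2020.
Product Clearance Extension: 342 days (within the 732-day cap) → +342 days → 4 March 2021.
Prosecution Delay Deduction: −153 days → 2 October 2020.

2020-10-02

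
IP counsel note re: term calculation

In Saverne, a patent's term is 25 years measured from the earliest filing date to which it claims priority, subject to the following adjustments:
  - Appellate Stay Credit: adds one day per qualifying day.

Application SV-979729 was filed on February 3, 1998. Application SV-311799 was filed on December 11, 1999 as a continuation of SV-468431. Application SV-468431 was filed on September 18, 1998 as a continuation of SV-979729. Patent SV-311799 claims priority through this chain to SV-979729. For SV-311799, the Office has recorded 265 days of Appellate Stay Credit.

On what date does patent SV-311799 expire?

Earliest priority filing: 3 February 1998.
Base term: 3 February 1998 + 25 years → 3 February 2023.
Appellate Stay Credit: +265 days → 26 October 2023.

2023-10-26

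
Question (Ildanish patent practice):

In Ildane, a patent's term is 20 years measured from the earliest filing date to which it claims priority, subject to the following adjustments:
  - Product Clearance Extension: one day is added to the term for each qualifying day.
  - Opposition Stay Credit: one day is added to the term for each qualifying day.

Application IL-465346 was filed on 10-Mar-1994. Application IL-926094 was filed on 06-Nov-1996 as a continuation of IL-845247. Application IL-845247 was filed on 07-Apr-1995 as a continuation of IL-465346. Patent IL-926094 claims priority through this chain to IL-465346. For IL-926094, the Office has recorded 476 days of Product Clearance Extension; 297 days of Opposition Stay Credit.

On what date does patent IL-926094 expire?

2016-04-21

Earliest priority filing: 10 March 1994.
Base term: 10 March 1994 + 20 years → 10 March 2014.
Product Clearance Extension: +476 days → 29 June 2015.
Opposition Stay Credit: +297 days → 21 April 2016.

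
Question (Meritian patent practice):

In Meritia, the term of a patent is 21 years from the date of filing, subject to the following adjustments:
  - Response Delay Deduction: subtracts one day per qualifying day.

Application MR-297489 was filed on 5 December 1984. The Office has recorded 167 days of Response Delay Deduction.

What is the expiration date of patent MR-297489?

2005-06-21

Base term: filing date + 21 years → 5 December 2005.
Response Delay Deduction: −167 days → 21 June 2005.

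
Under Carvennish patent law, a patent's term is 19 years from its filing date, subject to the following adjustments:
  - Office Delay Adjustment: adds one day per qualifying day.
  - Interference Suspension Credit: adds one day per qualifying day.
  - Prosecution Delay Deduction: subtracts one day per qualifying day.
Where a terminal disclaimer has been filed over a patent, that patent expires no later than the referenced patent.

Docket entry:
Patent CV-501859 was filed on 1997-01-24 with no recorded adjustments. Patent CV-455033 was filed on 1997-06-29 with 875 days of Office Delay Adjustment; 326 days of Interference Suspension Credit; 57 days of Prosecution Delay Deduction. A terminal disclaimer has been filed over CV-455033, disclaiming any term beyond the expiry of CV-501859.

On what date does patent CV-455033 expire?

2016-01-24

Natural term of CV-455033:
  Base: filing + 19 years → 29 June 2016.
  Office Delay Adjustment: +875 days → 21 November 2018.
  Interference Suspension Credit: +326 days → 13 October 2019.
  Prosecution Delay Deduction: −57 days → 17 August 2019.
Expiry of referenced patent CV-501859:
  Base: filing + 19 years → 24 January 2016.
Terminal disclaimer: CV-455033 expires on the earlier of 17 August 2019 and 24 January 2016.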